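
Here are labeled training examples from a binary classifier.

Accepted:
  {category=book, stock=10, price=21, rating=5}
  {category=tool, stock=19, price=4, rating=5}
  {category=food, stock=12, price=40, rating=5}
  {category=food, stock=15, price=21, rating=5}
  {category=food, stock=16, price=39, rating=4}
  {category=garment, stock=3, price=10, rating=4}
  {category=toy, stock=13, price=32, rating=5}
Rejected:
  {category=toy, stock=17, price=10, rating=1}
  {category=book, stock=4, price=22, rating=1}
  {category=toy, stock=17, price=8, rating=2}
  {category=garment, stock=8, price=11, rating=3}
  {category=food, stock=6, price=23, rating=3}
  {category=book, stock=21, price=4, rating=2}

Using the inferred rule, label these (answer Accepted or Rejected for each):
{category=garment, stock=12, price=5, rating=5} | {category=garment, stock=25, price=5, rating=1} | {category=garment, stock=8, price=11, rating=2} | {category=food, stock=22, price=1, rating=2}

The common property of the 'Accepted' items is: rating ≥ 4. No 'Rejected' item has it.
{category=garment, stock=12, price=5, rating=5} → rating = 5 → Accepted.
{category=garment, stock=25, price=5, rating=1} → rating = 1 → Rejected.
{category=garment, stock=8, price=11, rating=2} → rating = 2 → Rejected.
{category=food, stock=22, price=1, rating=2} → rating = 2 → Rejected.

Accepted, Rejected, Rejected, Rejected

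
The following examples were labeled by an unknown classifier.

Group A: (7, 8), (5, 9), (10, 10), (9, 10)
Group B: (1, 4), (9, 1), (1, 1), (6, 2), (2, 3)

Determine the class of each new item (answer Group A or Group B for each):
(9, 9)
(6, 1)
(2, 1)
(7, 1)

Group A, Group B, Group B, Group B

The pattern is that an item is 'Group A' exactly when: sum ≥ 14.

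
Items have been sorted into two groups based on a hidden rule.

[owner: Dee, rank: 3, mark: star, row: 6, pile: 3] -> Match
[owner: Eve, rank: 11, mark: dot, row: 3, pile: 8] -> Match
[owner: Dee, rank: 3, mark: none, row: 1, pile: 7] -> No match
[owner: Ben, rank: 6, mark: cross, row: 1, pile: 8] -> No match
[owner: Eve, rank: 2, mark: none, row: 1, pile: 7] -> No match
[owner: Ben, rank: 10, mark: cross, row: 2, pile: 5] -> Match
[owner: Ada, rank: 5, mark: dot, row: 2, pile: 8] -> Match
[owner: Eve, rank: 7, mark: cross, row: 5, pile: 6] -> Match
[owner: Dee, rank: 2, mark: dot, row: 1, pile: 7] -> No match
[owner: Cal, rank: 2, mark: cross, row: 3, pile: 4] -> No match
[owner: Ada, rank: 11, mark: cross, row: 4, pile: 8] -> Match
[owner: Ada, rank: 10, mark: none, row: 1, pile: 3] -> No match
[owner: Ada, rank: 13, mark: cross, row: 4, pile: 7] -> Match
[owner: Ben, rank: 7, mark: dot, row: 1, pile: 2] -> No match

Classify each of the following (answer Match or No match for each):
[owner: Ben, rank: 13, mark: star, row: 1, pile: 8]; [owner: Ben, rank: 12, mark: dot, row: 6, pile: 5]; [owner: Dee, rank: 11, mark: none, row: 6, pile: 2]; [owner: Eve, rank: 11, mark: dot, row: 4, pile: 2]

The rule appears to be: rank ≥ 3 AND row ≥ 2.
No match: [owner: Ben, rank: 13, mark: star, row: 1, pile: 8], since rank = 13, row = 1.
Match: [owner: Ben, rank: 12, mark: dot, row: 6, pile: 5], since rank = 12, row = 6.
Match: [owner: Dee, rank: 11, mark: none, row: 6, pile: 2], since rank = 11, row = 6.
Match: [owner: Eve, rank: 11, mark: dot, row: 4, pile: 2], since rank = 11, row = 4.

No match, Match, Match, Match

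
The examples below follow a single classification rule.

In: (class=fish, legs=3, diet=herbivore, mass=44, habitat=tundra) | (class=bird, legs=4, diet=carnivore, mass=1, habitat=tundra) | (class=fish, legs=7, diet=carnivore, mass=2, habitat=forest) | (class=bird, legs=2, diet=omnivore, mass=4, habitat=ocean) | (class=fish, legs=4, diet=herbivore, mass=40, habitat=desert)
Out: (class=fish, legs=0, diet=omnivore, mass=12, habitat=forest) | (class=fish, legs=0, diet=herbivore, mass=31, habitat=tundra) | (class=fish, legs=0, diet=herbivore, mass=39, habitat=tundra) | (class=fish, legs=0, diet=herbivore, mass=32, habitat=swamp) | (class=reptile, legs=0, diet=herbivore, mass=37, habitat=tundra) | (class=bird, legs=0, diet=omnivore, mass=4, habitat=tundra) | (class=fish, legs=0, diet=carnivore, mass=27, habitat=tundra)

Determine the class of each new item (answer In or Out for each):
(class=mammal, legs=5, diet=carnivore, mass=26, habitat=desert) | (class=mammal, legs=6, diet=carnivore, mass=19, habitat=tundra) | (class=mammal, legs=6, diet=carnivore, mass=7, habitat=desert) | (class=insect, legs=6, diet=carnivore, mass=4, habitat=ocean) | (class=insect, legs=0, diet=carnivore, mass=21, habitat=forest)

The rule appears to be: legs ≥ 2.
(class=mammal, legs=5, diet=carnivore, mass=26, habitat=desert): legs = 5 — has this property, so In. (class=mammal, legs=6, diet=carnivore, mass=19, habitat=tundra): legs = 6 — has this property, so In. (class=mammal, legs=6, diet=carnivore, mass=7, habitat=desert): legs = 6 — has this property, so In. (class=insect, legs=6, diet=carnivore, mass=4, habitat=ocean): legs = 6 — has this property, so In. (class=insect, legs=0, diet=carnivore, mass=21, habitat=forest): legs = 0 — doesn't qualify, so Out.

In, In, In, In, Out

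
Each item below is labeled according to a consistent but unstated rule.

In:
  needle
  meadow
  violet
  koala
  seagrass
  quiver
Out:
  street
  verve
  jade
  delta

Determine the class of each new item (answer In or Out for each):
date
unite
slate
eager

A rule that fits every label: has ≥ 3 vowels — true of each 'In' example, false of each 'Out' one.
date — 2 vowels, hence Out. unite — 3 vowels, hence In. slate — 2 vowels, hence Out. eager — 3 vowels, hence In.

Out, In, Out, In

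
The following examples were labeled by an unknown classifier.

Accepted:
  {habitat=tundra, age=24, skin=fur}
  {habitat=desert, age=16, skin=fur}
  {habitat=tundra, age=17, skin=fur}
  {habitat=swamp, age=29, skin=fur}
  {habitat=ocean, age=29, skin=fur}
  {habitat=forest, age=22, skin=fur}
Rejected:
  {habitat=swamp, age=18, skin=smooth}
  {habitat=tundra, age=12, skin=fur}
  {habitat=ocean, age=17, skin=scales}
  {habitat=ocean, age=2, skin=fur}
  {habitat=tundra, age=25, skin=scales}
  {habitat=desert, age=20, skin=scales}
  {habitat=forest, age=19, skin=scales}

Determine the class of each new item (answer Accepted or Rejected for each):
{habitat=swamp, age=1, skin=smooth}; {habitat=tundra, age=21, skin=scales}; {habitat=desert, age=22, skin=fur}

A rule that fits every label: skin is fur AND age ≥ 16 — true of each 'Accepted' example, false of each 'Rejected' one.
{habitat=swamp, age=1, skin=smooth} — skin is smooth, age = 1, hence Rejected.
{habitat=tundra, age=21, skin=scales} — skin is scales, age = 21, hence Rejected.
{habitat=desert, age=22, skin=fur} — skin is fur, age = 22, hence Accepted.

Rejected, Rejected, Accepted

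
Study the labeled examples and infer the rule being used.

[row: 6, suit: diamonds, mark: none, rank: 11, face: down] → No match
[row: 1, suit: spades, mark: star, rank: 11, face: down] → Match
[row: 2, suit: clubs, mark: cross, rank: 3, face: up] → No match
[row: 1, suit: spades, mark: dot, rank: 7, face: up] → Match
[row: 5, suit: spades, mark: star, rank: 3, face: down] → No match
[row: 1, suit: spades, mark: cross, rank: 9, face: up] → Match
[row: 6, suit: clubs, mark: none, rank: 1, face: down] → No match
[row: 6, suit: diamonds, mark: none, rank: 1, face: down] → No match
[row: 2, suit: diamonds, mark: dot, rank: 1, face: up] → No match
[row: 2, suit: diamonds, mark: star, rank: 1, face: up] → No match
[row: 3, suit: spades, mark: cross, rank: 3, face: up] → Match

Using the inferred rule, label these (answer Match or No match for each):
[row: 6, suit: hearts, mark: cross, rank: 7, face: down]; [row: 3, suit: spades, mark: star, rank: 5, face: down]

Every 'Match' example satisfies: suit is spades AND row ≤ 3. None of the 'No match' examples do.
[row: 6, suit: hearts, mark: cross, rank: 7, face: down] → suit is hearts, row = 6 → No match.
[row: 3, suit: spades, mark: star, rank: 5, face: down] → suit is spades, row = 3 → Match.

No match, Match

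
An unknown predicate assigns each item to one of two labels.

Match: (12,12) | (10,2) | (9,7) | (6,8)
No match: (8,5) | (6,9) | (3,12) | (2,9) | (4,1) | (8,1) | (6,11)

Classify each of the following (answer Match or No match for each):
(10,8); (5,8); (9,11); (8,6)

The simplest hypothesis consistent with all the labels is: sum is even.

Match, No match, Match, Match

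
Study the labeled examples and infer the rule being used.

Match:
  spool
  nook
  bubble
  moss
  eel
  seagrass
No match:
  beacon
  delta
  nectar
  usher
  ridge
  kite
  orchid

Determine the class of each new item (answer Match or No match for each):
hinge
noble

No match, No match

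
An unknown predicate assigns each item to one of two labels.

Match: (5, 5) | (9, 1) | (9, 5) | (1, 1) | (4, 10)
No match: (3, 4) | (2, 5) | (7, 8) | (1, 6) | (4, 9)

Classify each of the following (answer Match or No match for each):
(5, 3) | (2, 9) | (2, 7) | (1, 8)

Comparing the two groups points to one rule — sum is even.
(5, 3) → 5+3 = 8 → Match.
(2, 9) → 2+9 = 11 → No match.
(2, 7) → 2+7 = 9 → No match.
(1, 8) → 1+8 = 9 → No match.

Match, No match, No match, No match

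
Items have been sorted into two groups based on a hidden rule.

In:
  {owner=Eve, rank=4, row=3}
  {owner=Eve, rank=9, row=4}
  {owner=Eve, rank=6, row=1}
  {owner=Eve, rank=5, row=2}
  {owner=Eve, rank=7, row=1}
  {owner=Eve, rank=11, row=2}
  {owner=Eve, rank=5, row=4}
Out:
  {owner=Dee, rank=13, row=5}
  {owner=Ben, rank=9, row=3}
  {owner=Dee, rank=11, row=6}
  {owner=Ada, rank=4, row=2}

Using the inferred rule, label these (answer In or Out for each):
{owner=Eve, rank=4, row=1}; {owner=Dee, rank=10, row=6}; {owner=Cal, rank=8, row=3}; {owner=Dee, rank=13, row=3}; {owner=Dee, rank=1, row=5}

One predicate separates the groups cleanly: owner is Eve.
{owner=Eve, rank=4, row=1}: owner is Eve, meets the rule → In. {owner=Dee, rank=10, row=6}: owner is Dee, fails this test → Out. {owner=Cal, rank=8, row=3}: owner is Cal, fails this test → Out. {owner=Dee, rank=13, row=3}: owner is Dee, fails this test → Out. {owner=Dee, rank=1, row=5}: owner is Dee, fails this test → Out.

In, Out, Out, Out, Out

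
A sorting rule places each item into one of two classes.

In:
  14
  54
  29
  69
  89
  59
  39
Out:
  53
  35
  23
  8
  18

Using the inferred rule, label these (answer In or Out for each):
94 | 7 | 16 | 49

The classifier is using: ≡ 4 (mod 5).

In, Out, Out, In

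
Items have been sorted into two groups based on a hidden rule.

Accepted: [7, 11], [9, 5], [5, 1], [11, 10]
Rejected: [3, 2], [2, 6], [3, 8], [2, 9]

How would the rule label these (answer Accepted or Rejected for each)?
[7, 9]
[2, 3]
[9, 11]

'Accepted' ⟺ first ≥ 5.
[7, 9]: Accepted (first 7). [2, 3]: Rejected (first 2). [9, 11]: Accepted (first 9).

Accepted, Rejected, Accepted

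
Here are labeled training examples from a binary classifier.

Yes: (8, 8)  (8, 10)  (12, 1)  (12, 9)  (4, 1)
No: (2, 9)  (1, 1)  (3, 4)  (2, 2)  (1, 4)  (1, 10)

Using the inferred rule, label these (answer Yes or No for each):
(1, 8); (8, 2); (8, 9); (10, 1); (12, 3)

The pattern is that an item is 'Yes' exactly when: first ≥ 4.
(1, 8) → first 1 → No.
(8, 2) → first 8 → Yes.
(8, 9) → first 8 → Yes.
(10, 1) → first 10 → Yes.
(12, 3) → first 12 → Yes.

No, Yes, Yes, Yes, Yes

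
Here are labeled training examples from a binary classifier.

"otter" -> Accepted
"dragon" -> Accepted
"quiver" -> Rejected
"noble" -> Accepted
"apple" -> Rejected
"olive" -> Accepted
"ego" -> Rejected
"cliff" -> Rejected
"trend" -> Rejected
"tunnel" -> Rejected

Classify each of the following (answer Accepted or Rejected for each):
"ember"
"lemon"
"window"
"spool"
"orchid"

Rejected, Accepted, Accepted, Accepted, Accepted

The rule appears to be: length ≥ 5 AND contains 'o'.
"ember" → length 5, no 'o' → Rejected. "lemon" → length 5, has 'o' → Accepted. "window" → length 6, has 'o' → Accepted. "spool" → length 5, has 'o' → Accepted. "orchid" → length 6, has 'o' → Accepted.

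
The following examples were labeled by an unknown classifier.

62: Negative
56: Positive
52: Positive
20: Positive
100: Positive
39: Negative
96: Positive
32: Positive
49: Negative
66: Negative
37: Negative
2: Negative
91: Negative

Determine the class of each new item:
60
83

Positive, Negative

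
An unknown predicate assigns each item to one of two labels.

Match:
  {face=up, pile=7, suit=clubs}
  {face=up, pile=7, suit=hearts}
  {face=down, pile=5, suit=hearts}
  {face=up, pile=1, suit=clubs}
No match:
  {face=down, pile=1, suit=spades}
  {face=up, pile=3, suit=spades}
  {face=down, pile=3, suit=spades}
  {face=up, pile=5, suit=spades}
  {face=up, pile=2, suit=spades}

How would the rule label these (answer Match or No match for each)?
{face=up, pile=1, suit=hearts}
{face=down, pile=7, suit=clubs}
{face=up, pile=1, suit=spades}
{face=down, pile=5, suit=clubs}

Match, Match, No match, Match

The rule appears to be: suit is not spades.
{face=up, pile=1, suit=hearts} → suit is hearts → Match. {face=down, pile=7, suit=clubs} → suit is clubs → Match. {face=up, pile=1, suit=spades} → suit is spades → No match. {face=down, pile=5, suit=clubs} → suit is clubs → Match.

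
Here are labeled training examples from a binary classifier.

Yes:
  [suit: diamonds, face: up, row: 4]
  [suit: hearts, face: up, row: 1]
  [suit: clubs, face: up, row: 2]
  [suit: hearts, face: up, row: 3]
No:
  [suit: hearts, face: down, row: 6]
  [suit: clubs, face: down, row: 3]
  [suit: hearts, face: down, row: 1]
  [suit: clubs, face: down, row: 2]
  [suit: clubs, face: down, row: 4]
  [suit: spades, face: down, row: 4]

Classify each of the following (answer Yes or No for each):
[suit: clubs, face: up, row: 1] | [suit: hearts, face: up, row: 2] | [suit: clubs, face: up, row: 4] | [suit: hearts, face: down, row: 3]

All 'Yes' examples share one property — face is up — and every 'No' example lacks it.

Yes, Yes, Yes, No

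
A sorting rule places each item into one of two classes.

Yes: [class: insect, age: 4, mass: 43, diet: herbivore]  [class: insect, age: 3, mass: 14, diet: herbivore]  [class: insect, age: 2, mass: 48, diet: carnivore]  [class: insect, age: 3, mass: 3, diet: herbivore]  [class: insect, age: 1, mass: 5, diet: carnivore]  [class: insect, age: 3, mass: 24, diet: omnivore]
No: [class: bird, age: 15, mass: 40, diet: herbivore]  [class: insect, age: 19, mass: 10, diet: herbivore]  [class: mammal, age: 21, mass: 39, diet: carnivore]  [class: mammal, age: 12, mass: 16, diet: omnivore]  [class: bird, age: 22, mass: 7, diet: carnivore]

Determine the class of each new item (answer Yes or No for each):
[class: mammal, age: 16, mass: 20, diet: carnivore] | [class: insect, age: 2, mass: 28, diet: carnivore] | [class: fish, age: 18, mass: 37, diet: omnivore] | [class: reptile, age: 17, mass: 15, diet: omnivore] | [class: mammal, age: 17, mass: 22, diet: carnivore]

No, Yes, No, No, No

The common property of the 'Yes' items is: age ≤ 4. No 'No' item has it.
No: [class: mammal, age: 16, mass: 20, diet: carnivore], since age = 16.
Yes: [class: insect, age: 2, mass: 28, diet: carnivore], since age = 2.
No: [class: fish, age: 18, mass: 37, diet: omnivore], since age = 18.
No: [class: reptile, age: 17, mass: 15, diet: omnivore], since age = 17.
No: [class: mammal, age: 17, mass: 22, diet: carnivore], since age = 17.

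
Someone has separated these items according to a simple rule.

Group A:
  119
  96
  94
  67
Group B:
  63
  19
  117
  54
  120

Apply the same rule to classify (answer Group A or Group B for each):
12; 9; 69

'Group A' ⟺ digit sum ≥ 11.

Group B, Group B, Group A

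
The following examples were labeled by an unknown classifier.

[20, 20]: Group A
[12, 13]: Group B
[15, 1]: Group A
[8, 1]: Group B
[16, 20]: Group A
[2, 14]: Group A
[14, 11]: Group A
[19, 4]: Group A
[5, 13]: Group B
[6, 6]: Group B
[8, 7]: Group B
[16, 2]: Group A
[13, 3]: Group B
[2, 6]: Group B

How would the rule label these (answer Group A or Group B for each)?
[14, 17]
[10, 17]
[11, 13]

The simplest hypothesis consistent with all the labels is: max ≥ 14.
Group A: [14, 17], since max 17.
Group A: [10, 17], since max 17.
Group B: [11, 13], since max 13.

Group A, Group A, Group B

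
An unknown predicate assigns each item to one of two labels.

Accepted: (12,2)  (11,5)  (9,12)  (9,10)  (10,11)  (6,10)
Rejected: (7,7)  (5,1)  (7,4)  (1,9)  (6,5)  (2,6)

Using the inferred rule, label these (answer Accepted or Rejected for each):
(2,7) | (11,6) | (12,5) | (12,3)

Rejected, Accepted, Accepted, Accepted

Rule: max ≥ 10. This holds for each 'Accepted' example and fails for each 'Rejected' one.
Rejected: (2,7), since max 7.
Accepted: (11,6), since max 11.
Accepted: (12,5), since max 12.
Accepted: (12,3), since max 12.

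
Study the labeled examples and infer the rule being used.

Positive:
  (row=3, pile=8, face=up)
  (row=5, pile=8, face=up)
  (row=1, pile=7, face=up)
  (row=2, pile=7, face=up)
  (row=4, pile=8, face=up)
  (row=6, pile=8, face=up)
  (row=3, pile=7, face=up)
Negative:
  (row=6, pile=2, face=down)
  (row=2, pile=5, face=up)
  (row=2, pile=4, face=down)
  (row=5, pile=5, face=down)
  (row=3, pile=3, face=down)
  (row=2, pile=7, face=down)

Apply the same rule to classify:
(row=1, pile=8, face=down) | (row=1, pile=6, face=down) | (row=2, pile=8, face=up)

Negative, Negative, Positive

Every 'Positive' example satisfies: face is up AND pile ≥ 7. None of the 'Negative' examples do.
(row=1, pile=8, face=down): face is down, pile = 8, fails the rule → Negative. (row=1, pile=6, face=down): face is down, pile = 6, fails the rule → Negative. (row=2, pile=8, face=up): face is up, pile = 8, qualifies → Positive.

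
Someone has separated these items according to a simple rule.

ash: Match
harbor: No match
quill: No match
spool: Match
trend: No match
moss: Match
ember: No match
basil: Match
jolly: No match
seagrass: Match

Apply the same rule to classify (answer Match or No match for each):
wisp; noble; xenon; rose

Match, No match, No match, Match

One predicate separates the groups cleanly: contains 's'.
wisp: has 's', qualifies → Match. noble: no 's', does not pass → No match. xenon: no 's', does not pass → No match. rose: has 's', qualifies → Match.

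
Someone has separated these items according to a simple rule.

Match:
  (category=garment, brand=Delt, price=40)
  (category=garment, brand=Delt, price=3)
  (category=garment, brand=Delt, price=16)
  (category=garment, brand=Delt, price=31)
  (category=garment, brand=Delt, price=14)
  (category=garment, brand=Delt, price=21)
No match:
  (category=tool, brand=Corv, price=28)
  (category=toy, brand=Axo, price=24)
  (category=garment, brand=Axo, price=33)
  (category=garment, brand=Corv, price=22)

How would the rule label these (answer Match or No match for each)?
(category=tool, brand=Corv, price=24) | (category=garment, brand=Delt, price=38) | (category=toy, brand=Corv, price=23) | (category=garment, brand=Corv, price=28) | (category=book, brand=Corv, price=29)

The simplest hypothesis consistent with all the labels is: brand is Delt.
(category=tool, brand=Corv, price=24) — brand is Corv, hence No match.
(category=garment, brand=Delt, price=38) — brand is Delt, hence Match.
(category=toy, brand=Corv, price=23) — brand is Corv, hence No match.
(category=garment, brand=Corv, price=28) — brand is Corv, hence No match.
(category=book, brand=Corv, price=29) — brand is Corv, hence No match.

No match, Match, No match, No match, No match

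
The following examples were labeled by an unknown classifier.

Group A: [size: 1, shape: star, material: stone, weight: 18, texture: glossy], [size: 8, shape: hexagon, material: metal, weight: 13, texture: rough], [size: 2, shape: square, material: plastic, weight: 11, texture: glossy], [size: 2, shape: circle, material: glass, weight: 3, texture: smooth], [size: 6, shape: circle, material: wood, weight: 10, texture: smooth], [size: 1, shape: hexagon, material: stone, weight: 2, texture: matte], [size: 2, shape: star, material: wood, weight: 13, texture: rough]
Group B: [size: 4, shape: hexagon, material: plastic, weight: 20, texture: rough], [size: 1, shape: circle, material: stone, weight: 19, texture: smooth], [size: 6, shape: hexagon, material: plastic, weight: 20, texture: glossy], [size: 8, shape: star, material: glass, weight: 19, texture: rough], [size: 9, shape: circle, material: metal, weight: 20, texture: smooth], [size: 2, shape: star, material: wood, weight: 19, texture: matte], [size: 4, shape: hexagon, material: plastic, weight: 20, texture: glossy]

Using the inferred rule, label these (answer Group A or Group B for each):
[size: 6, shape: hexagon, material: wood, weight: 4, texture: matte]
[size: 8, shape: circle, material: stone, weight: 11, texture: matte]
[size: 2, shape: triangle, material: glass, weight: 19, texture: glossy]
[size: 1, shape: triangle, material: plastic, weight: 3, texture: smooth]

Group A, Group A, Group B, Group A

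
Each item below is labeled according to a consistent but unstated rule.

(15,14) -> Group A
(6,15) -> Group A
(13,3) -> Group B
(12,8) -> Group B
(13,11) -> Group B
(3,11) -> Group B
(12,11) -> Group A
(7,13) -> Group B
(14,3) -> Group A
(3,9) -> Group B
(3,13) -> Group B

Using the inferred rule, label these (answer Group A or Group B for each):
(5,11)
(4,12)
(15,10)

Looking at the examples, the only property every 'Group A' case has and every 'Group B' case lacks is: sum is odd.
(5,11): 5+11 = 16, fails the rule → Group B. (4,12): 4+12 = 16, fails the rule → Group B. (15,10): 15+10 = 25, has this property → Group A.

Group B, Group B, Group A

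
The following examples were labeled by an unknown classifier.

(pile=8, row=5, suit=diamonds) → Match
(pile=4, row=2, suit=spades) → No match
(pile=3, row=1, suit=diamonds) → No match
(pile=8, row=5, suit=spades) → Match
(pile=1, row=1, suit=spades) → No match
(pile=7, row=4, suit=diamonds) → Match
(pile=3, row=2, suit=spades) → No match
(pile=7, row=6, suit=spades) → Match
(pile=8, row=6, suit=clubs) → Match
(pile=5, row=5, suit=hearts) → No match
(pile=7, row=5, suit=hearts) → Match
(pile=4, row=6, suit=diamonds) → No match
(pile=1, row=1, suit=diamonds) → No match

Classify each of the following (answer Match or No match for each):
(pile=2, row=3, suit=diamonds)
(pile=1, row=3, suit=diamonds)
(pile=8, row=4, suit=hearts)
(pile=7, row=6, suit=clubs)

The distinguishing property — pile ≥ 7 — holds for all the 'Match' cases and none of the 'No match' cases.

No match, No match, Match, Match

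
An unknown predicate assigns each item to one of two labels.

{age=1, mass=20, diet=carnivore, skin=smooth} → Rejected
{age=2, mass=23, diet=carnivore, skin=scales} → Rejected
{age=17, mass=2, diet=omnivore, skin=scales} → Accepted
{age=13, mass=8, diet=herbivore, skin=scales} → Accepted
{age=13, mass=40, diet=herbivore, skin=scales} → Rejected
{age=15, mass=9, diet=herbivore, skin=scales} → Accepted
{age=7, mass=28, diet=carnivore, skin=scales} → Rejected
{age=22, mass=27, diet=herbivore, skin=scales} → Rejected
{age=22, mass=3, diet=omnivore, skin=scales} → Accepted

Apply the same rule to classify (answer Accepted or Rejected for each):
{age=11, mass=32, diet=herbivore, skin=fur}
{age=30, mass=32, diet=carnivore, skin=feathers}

The rule appears to be: mass ≤ 9.

Rejected, Rejected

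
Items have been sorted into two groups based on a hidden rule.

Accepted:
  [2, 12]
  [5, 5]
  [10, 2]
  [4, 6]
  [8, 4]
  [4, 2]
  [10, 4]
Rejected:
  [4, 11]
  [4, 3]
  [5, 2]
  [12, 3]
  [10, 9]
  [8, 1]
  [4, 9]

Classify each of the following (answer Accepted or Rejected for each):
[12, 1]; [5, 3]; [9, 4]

The rule appears to be: sum is even.
[12, 1] — 12+1 = 13, hence Rejected.
[5, 3] — 5+3 = 8, hence Accepted.
[9, 4] — 9+4 = 13, hence Rejected.

Rejected, Accepted, Rejected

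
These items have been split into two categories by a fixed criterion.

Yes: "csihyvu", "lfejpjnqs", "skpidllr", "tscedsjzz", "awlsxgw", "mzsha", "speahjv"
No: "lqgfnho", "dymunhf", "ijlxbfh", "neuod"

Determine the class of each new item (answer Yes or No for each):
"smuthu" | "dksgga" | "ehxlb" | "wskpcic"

Yes, Yes, No, Yes

A rule that fits every label: contains 's' — true of each 'Yes' example, false of each 'No' one.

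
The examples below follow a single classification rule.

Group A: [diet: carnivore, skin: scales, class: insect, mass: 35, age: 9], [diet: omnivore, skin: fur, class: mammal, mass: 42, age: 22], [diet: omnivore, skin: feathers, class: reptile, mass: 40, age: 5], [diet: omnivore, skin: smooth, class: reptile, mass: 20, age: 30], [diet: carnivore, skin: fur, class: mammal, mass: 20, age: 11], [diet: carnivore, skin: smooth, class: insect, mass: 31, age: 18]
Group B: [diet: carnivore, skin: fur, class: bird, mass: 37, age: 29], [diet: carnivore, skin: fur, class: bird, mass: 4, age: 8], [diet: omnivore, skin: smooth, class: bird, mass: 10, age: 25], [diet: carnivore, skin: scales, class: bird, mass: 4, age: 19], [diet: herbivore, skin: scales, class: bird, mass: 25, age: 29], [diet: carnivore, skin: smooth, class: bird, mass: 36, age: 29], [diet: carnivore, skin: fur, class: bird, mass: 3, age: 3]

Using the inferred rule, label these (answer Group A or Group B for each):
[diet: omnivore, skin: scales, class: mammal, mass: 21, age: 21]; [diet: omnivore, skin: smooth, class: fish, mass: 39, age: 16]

Group A, Group A

The pattern is that an item is 'Group A' exactly when: class is not bird.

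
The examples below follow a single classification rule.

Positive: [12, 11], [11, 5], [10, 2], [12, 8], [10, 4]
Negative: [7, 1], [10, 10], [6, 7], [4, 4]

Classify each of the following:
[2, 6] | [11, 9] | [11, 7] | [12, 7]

The rule appears to be: first > second AND sum ≥ 12.
[2, 6]: 2 < 6, 2+6 = 8, lacks this property → Negative.
[11, 9]: 11 > 9, 11+9 = 20, fits → Positive.
[11, 7]: 11 > 7, 11+7 = 18, fits → Positive.
[12, 7]: 12 > 7, 12+7 = 19, fits → Positive.

Negative, Positive, Positive, Positive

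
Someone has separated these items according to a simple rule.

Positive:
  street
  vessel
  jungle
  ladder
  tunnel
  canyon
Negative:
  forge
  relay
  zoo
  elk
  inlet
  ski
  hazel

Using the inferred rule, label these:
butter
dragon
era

Positive, Positive, Negative

The common property of the 'Positive' items is: even length. No 'Negative' item has it.
butter → length 6 → Positive. dragon → length 6 → Positive. era → length 3 → Negative.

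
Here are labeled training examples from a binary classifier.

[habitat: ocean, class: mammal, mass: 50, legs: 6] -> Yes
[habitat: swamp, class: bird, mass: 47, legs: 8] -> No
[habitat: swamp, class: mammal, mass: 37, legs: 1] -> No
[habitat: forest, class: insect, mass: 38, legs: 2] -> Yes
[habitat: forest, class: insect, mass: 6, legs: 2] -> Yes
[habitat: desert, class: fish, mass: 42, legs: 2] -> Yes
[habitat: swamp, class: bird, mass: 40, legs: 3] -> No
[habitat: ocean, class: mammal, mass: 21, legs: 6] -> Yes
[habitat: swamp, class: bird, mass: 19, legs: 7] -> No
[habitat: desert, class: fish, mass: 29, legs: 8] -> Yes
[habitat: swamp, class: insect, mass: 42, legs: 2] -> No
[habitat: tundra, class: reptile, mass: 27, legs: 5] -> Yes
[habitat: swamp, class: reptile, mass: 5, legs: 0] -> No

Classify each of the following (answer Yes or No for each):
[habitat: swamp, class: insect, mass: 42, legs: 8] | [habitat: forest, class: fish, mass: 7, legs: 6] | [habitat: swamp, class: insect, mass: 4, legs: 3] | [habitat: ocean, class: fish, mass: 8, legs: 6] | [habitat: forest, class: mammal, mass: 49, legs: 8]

Comparing the two groups points to one rule — habitat is not swamp.
[habitat: swamp, class: insect, mass: 42, legs: 8] → habitat is swamp → No.
[habitat: forest, class: fish, mass: 7, legs: 6] → habitat is forest → Yes.
[habitat: swamp, class: insect, mass: 4, legs: 3] → habitat is swamp → No.
[habitat: ocean, class: fish, mass: 8, legs: 6] → habitat is ocean → Yes.
[habitat: forest, class: mammal, mass: 49, legs: 8] → habitat is forest → Yes.

No, Yes, No, Yes, Yes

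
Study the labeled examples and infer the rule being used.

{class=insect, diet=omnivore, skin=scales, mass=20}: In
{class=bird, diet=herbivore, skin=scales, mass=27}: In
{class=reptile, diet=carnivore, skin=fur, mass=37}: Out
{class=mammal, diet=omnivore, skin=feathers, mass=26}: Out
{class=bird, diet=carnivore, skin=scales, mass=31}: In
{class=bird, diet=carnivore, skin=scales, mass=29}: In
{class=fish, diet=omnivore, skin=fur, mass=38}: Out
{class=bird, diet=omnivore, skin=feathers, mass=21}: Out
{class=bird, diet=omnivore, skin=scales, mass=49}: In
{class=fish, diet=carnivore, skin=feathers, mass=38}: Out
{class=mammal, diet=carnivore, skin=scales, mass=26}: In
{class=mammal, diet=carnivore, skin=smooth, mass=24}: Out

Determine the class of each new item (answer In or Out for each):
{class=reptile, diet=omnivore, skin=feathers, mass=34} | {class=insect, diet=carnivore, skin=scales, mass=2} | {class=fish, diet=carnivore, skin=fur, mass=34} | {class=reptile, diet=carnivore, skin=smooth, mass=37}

Out, In, Out, Out

The distinguishing property — skin is scales — holds for all the 'In' cases and none of the 'Out' cases.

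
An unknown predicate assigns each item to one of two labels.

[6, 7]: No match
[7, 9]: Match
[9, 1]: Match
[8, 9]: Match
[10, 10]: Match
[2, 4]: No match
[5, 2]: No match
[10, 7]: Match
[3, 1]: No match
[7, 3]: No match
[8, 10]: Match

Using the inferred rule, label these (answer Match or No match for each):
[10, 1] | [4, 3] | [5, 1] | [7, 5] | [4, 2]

The pattern is that an item is 'Match' exactly when: max ≥ 8.
[10, 1]: Match (max 10).
[4, 3]: No match (max 4).
[5, 1]: No match (max 5).
[7, 5]: No match (max 7).
[4, 2]: No match (max 4).

Match, No match, No match, No match, No match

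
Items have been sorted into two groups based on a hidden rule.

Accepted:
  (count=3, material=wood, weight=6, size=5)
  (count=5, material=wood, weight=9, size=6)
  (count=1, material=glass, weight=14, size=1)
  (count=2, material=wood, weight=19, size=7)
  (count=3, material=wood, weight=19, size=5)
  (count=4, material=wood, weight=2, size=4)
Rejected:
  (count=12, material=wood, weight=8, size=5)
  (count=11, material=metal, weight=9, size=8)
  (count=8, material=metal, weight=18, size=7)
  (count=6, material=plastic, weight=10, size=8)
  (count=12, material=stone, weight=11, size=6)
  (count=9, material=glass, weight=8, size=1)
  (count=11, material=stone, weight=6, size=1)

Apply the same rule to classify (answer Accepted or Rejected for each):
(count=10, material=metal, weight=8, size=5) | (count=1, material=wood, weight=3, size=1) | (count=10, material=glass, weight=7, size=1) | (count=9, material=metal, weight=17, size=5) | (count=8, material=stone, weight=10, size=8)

The simplest hypothesis consistent with all the labels is: count ≤ 5.

Rejected, Accepted, Rejected, Rejected, Rejected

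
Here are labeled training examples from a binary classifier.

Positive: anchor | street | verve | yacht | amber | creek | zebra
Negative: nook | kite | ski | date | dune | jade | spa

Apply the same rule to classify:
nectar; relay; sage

Positive, Positive, Negative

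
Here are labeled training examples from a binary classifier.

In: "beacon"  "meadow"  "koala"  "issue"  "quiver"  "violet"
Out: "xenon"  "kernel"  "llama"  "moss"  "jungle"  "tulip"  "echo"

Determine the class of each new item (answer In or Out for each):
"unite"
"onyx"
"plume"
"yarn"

In, Out, Out, Out

Rule: has ≥ 3 vowels. This holds for each 'In' example and fails for each 'Out' one.
"unite": In (3 vowels).
"onyx": Out (1 vowel).
"plume": Out (2 vowels).
"yarn": Out (1 vowel).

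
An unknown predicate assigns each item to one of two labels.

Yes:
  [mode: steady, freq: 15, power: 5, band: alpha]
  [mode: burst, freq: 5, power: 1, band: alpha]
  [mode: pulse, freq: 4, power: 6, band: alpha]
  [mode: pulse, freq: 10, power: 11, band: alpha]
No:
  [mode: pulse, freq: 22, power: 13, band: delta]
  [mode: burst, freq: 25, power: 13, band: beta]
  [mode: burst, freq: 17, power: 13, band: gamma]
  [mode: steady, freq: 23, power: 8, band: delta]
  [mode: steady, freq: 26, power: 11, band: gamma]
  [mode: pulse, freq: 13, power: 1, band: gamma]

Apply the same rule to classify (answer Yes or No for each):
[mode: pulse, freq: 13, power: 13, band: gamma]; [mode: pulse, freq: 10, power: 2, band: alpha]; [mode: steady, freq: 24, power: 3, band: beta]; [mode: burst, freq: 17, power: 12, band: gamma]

No, Yes, No, No

A rule that fits every label: band is alpha — true of each 'Yes' example, false of each 'No' one.
No: [mode: pulse, freq: 13, power: 13, band: gamma], since band is gamma.
Yes: [mode: pulse, freq: 10, power: 2, band: alpha], since band is alpha.
No: [mode: steady, freq: 24, power: 3, band: beta], since band is beta.
No: [mode: burst, freq: 17, power: 12, band: gamma], since band is gamma.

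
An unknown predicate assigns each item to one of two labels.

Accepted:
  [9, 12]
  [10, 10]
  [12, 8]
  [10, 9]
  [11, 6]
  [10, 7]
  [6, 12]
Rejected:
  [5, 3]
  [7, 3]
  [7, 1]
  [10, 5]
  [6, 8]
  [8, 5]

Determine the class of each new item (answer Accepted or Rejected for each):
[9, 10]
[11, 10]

Rule: sum ≥ 17. This holds for each 'Accepted' example and fails for each 'Rejected' one.
Accepted: [9, 10], since 9+10 = 19.
Accepted: [11, 10], since 11+10 = 21.

Accepted, Accepted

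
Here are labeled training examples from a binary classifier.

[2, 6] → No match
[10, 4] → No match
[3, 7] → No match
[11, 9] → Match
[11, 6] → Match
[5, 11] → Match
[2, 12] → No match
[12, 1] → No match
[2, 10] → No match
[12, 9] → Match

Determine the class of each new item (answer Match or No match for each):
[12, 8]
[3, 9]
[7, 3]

Match, No match, No match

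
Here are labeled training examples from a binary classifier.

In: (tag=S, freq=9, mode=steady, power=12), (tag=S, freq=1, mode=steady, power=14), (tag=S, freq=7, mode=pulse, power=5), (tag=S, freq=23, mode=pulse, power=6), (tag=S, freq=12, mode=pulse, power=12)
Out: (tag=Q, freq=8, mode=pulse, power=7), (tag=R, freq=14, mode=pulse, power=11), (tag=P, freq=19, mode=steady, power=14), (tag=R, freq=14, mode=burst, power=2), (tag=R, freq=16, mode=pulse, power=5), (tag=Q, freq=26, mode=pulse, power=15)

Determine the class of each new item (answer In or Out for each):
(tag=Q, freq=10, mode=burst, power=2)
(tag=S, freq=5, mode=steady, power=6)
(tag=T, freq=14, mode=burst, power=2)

Out, In, Out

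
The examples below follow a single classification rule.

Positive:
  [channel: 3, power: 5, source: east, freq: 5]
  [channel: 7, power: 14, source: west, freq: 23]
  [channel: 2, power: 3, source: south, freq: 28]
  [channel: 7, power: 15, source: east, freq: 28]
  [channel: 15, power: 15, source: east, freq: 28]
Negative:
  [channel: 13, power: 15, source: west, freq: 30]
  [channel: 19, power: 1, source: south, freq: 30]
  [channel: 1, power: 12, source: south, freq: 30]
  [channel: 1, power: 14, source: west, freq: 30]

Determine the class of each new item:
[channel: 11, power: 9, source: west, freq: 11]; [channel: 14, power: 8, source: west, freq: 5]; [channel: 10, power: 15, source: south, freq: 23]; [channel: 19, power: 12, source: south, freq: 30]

Rule: freq ≤ 28. This holds for each 'Positive' example and fails for each 'Negative' one.
[channel: 11, power: 9, source: west, freq: 11]: Positive (freq = 11).
[channel: 14, power: 8, source: west, freq: 5]: Positive (freq = 5).
[channel: 10, power: 15, source: south, freq: 23]: Positive (freq = 23).
[channel: 19, power: 12, source: south, freq: 30]: Negative (freq = 30).

Positive, Positive, Positive, Negative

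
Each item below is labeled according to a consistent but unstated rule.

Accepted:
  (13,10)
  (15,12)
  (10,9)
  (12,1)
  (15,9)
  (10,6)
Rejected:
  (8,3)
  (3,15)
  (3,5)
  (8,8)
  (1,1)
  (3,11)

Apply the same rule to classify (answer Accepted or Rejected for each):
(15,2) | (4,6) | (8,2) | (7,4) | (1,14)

Accepted, Rejected, Rejected, Rejected, Rejected

The pattern is that an item is 'Accepted' exactly when: first ≥ 9.
(15,2): first 15 — matches, so Accepted.
(4,6): first 4 — does not satisfy this, so Rejected.
(8,2): first 8 — does not satisfy this, so Rejected.
(7,4): first 7 — does not satisfy this, so Rejected.
(1,14): first 1 — does not satisfy this, so Rejected.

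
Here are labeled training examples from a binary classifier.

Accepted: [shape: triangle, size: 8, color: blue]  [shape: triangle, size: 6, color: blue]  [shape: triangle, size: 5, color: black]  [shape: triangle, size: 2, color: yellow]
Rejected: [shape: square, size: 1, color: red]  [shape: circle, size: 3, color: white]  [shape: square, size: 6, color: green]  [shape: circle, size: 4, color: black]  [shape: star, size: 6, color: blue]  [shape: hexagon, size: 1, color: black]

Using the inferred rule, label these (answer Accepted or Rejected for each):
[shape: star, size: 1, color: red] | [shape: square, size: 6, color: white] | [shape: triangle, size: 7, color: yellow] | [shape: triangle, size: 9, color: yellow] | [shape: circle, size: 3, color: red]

Checking candidate rules against both groups, what survives is: shape is triangle.
[shape: star, size: 1, color: red] — shape is star, hence Rejected. [shape: square, size: 6, color: white] — shape is square, hence Rejected. [shape: triangle, size: 7, color: yellow] — shape is triangle, hence Accepted. [shape: triangle, size: 9, color: yellow] — shape is triangle, hence Accepted. [shape: circle, size: 3, color: red] — shape is circle, hence Rejected.

Rejected, Rejected, Accepted, Accepted, Rejected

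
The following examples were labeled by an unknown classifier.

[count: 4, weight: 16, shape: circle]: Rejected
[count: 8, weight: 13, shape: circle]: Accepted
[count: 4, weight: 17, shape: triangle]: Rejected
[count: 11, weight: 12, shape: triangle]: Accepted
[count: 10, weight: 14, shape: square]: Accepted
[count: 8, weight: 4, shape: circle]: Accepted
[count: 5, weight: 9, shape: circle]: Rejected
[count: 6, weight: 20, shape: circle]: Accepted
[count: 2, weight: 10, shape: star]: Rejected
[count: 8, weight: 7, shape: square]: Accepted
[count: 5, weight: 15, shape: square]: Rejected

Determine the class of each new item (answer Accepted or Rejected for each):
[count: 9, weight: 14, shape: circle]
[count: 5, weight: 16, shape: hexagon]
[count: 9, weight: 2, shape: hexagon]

Accepted, Rejected, Accepted

One predicate separates the groups cleanly: count ≥ 6.
[count: 9, weight: 14, shape: circle] — count = 9, hence Accepted.
[count: 5, weight: 16, shape: hexagon] — count = 5, hence Rejected.
[count: 9, weight: 2, shape: hexagon] — count = 9, hence Accepted.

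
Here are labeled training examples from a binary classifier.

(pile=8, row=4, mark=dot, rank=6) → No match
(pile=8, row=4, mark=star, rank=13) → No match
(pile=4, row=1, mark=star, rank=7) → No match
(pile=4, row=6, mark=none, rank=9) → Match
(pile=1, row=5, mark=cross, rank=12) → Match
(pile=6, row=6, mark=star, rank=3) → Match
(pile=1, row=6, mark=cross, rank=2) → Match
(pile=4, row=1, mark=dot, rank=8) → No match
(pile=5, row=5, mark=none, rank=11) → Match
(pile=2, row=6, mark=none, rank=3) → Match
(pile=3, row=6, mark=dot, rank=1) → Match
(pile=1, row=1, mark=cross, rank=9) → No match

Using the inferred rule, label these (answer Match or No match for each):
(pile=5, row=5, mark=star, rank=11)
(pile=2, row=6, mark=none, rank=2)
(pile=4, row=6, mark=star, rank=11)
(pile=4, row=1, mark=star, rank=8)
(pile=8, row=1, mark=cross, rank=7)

Match, Match, Match, No match, No match

A rule that fits every label: row ≥ 5 — true of each 'Match' example, false of each 'No match' one.
(pile=5, row=5, mark=star, rank=11): Match (row = 5).
(pile=2, row=6, mark=none, rank=2): Match (row = 6).
(pile=4, row=6, mark=star, rank=11): Match (row = 6).
(pile=4, row=1, mark=star, rank=8): No match (row = 1).
(pile=8, row=1, mark=cross, rank=7): No match (row = 1).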